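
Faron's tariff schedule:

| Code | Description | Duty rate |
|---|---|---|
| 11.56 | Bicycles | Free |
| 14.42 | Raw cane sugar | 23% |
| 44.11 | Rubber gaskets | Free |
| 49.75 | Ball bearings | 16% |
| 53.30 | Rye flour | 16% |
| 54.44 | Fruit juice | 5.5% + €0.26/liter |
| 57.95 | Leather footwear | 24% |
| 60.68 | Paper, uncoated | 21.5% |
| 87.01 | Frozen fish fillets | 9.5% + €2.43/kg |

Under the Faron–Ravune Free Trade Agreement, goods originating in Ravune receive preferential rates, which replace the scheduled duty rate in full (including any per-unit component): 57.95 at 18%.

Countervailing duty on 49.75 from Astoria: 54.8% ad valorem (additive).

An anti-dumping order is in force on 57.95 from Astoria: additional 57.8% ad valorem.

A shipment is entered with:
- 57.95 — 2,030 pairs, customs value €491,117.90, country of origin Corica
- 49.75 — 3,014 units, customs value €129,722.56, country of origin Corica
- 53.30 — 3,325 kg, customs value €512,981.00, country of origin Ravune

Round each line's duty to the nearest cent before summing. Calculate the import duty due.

Line 1 (57.95, Corica, 2,030 pairs, €491,117.90):
Base rate for 57.95 is 24%.
57.95 has an FTA preferential rate, but origin Corica is not Ravune; base rate stands.
The additional-duty order on 57.95 targets Astoria, not Corica; it does not apply.
Duty = €491,117.90 × 24% = €117,868.30.
Line 2 (49.75, Corica, 3,014 units, €129,722.56):
Base rate for 49.75 is 16%.
The additional-duty order on 49.75 targets Astoria, not Corica; it does not apply.
Duty = €129,722.56 × 16% = €20,755.61.
Line 3 (53.30, Ravune, 3,325 kg, €512,981.00):
Base rate for 53.30 is 16%.
Origin Ravune is the FTA partner but 53.30 is not on the preference list; base rate stands.
Duty = €512,981.00 × 16% = €82,076.96.
Total = €117,868.30 + €20,755.61 + €82,076.96 = €220,700.87.

€220,700.87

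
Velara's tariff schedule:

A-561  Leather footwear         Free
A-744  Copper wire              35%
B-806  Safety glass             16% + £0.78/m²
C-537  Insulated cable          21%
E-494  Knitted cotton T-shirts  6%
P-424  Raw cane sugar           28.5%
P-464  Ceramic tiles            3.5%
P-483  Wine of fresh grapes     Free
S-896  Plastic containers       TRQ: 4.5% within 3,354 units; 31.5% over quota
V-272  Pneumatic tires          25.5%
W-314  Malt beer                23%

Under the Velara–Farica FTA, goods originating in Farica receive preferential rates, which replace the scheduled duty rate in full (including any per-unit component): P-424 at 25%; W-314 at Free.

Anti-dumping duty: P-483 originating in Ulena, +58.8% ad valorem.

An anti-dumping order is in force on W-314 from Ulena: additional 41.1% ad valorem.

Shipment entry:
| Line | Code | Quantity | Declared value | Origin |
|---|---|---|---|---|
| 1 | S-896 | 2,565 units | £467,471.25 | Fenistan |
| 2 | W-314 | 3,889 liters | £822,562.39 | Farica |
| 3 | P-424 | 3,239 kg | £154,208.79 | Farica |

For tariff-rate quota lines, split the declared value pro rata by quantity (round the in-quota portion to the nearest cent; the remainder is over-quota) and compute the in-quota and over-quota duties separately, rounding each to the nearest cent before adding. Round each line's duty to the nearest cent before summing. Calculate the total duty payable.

£59,588.41

Line 1 (S-896, Fenistan, 2,565 units, £467,471.25):
Code S-896 is under a tariff-rate quota (threshold 3,354 units). Quantity 2,565 units is within the quota, so the in-quota rate 4.5% applies to the full value.
Duty = £467,471.25 × 4.5% = £21,036.21.
Line 2 (W-314, Farica, 3,889 liters, £822,562.39):
Base rate for W-314 is 23%.
Origin Farica qualifies under the Velara–Farica agreement and W-314 is covered: preferential rate Free applies instead.
The additional-duty order on W-314 targets Ulena, not Farica; it does not apply.
Duty = £822,562.39 × 0% = £0.00.
Line 3 (P-424, Farica, 3,239 kg, £154,208.79):
Base rate for P-424 is 28.5%.
Origin Farica qualifies under the Velara–Farica agreement and P-424 is covered: preferential rate 25% applies instead.
Duty = £154,208.79 × 25% = £38,552.20.
Total = £21,036.21 + £0.00 + £38,552.20 = £59,588.41.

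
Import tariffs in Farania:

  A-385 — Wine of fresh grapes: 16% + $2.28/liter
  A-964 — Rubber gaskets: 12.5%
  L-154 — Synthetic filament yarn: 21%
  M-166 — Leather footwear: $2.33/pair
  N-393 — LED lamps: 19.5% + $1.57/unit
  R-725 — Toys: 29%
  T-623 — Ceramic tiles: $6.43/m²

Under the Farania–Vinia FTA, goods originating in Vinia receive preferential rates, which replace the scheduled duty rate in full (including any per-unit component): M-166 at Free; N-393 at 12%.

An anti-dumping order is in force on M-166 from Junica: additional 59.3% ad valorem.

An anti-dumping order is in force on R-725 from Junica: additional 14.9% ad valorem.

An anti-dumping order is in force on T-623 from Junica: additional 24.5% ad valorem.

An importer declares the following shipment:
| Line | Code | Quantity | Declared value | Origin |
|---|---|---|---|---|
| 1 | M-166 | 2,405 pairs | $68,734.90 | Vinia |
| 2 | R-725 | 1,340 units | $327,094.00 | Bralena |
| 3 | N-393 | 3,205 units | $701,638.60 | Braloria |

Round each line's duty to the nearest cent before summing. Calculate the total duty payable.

$236,708.64

Line 1 (M-166, Vinia, 2,405 pairs, $68,734.90):
Base rate for M-166 is $2.33/pair.
Origin Vinia qualifies under the Farania–Vinia agreement and M-166 is covered: preferential rate Free applies instead.
The additional-duty order on M-166 targets Junica, not Vinia; it does not apply.
Duty = $68,734.90 × 0% = $0.00.
Line 2 (R-725, Bralena, 1,340 units, $327,094.00):
Base rate for R-725 is 29%.
The additional-duty order on R-725 targets Junica, not Bralena; it does not apply.
Duty = $327,094.00 × 29% = $94,857.26.
Line 3 (N-393, Braloria, 3,205 units, $701,638.60):
Base rate for N-393 is 19.5% + $1.57/unit.
N-393 has an FTA preferential rate, but origin Braloria is not Vinia; base rate stands.
Duty = $701,638.60 × 19.5% + 3,205 × $1.57 = $141,851.38.
Total = $0.00 + $94,857.26 + $141,851.38 = $236,708.64.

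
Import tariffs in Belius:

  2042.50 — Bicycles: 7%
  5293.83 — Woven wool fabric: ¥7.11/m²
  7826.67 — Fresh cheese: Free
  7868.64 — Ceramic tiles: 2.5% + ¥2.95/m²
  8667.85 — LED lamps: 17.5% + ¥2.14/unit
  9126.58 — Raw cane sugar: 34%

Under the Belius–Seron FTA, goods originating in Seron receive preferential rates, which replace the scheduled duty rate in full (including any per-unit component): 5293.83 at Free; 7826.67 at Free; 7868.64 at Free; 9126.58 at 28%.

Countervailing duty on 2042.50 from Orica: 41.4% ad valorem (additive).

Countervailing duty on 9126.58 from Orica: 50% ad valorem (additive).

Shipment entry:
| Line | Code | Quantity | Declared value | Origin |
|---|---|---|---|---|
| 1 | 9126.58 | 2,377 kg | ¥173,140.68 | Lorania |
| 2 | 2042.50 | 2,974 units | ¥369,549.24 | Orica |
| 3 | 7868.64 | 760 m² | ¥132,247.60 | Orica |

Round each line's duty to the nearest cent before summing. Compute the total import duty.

¥243,277.85

Line 1 (9126.58, Lorania, 2,377 kg, ¥173,140.68):
Base rate for 9126.58 is 34%.
9126.58 has an FTA preferential rate, but origin Lorania is not Seron; base rate stands.
The additional-duty order on 9126.58 targets Orica, not Lorania; it does not apply.
Duty = ¥173,140.68 × 34% = ¥58,867.83.
Line 2 (2042.50, Orica, 2,974 units, ¥369,549.24):
Base rate for 2042.50 is 7%.
Additional duty on 2042.50 from Orica: +41.4%. Applied ad valorem rate: 7% + 41.4% = 48.4%.
Duty = ¥369,549.24 × 48.4% = ¥178,861.83.
Line 3 (7868.64, Orica, 760 m², ¥132,247.60):
Base rate for 7868.64 is 2.5% + ¥2.95/m².
7868.64 has an FTA preferential rate, but origin Orica is not Seron; base rate stands.
Duty = ¥132,247.60 × 2.5% + 760 × ¥2.95 = ¥5,548.19.
Total = ¥58,867.83 + ¥178,861.83 + ¥5,548.19 = ¥243,277.85.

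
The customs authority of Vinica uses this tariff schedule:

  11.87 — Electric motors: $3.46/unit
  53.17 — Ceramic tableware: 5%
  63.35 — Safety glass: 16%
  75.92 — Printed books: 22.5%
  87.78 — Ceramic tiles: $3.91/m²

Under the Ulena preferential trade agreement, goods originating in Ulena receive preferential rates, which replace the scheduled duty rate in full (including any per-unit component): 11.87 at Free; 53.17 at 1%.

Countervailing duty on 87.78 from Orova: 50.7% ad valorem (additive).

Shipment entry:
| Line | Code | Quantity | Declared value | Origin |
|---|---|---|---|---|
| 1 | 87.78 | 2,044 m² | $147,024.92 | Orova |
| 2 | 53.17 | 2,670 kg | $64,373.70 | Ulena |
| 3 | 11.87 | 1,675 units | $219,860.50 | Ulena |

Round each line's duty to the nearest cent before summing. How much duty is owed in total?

Line 1 (87.78, Orova, 2,044 m², $147,024.92):
Base rate for 87.78 is $3.91/m².
Additional duty on 87.78 from Orova: +50.7% ad valorem. Applied ad valorem rate = 50.7%.
Duty = $147,024.92 × 50.7% + 2,044 × $3.91 = $82,533.67.
Line 2 (53.17, Ulena, 2,670 kg, $64,373.70):
Base rate for 53.17 is 5%.
Origin Ulena qualifies under the Vinica–Ulena agreement and 53.17 is covered: preferential rate 1% applies instead.
Duty = $64,373.70 × 1% = $643.74.
Line 3 (11.87, Ulena, 1,675 units, $219,860.50):
Base rate for 11.87 is $3.46/unit.
Origin Ulena qualifies under the Vinica–Ulena agreement and 11.87 is covered: preferential rate Free applies instead.
Duty = $219,860.50 × 0% = $0.00.
Total = $82,533.67 + $643.74 + $0.00 = $83,177.41.

$83,177.41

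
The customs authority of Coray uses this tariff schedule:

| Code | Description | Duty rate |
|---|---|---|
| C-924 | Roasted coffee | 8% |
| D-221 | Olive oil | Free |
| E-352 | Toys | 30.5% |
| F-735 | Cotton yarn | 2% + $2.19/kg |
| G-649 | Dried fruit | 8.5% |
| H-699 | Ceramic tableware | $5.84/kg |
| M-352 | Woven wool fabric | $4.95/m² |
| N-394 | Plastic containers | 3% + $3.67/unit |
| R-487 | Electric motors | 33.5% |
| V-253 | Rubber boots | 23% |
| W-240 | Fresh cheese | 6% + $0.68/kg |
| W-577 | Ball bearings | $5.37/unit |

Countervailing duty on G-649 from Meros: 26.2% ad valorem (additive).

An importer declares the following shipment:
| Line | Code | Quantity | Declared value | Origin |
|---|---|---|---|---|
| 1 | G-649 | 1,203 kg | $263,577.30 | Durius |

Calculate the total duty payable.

$22,404.07

Line 1 (G-649, Durius, 1,203 kg, $263,577.30):
Base rate for G-649 is 8.5%.
The additional-duty order on G-649 targets Meros, not Durius; it does not apply.
Duty = $263,577.30 × 8.5% = $22,404.07.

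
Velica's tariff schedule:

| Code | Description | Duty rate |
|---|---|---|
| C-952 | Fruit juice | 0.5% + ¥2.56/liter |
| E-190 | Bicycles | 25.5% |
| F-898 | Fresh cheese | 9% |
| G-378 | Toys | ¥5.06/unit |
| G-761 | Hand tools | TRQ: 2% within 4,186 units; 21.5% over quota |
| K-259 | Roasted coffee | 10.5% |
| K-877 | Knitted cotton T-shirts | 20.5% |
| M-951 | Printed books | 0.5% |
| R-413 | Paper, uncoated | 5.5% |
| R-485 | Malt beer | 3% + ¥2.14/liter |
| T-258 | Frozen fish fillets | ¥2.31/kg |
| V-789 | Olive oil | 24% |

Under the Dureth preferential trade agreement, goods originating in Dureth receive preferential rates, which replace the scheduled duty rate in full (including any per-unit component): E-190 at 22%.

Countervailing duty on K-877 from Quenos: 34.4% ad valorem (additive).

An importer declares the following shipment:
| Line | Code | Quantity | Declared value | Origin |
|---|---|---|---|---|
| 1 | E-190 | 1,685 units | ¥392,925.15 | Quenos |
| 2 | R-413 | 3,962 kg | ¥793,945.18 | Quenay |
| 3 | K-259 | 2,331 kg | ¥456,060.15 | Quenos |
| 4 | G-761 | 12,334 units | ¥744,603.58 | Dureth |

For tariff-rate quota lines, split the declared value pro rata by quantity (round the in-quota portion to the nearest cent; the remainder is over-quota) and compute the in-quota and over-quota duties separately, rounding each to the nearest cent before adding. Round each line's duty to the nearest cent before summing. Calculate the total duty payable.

¥302,560.76

Line 1 (E-190, Quenos, 1,685 units, ¥392,925.15):
Base rate for E-190 is 25.5%.
E-190 has an FTA preferential rate, but origin Quenos is not Dureth; base rate stands.
Duty = ¥392,925.15 × 25.5% = ¥100,195.91.
Line 2 (R-413, Quenay, 3,962 kg, ¥793,945.18):
Base rate for R-413 is 5.5%.
Duty = ¥793,945.18 × 5.5% = ¥43,666.98.
Line 3 (K-259, Quenos, 2,331 kg, ¥456,060.15):
Base rate for K-259 is 10.5%.
Duty = ¥456,060.15 × 10.5% = ¥47,886.32.
Line 4 (G-761, Dureth, 12,334 units, ¥744,603.58):
Code G-761 is under a tariff-rate quota (threshold 4,186 units). In-quota: 4,186 units at 2%; over-quota: 8,148 units at 21.5%.
Pro-rata value split: in-quota = ¥744,603.58 × 4,186/12,334 = ¥252,708.82; over-quota = ¥744,603.58 − ¥252,708.82 = ¥491,894.76.
In-quota duty = ¥252,708.82 × 2% = ¥5,054.18. Over-quota duty = ¥491,894.76 × 21.5% = ¥105,757.37.
Line duty = ¥5,054.18 + ¥105,757.37 = ¥110,811.55.
Total = ¥100,195.91 + ¥43,666.98 + ¥47,886.32 + ¥110,811.55 = ¥302,560.76.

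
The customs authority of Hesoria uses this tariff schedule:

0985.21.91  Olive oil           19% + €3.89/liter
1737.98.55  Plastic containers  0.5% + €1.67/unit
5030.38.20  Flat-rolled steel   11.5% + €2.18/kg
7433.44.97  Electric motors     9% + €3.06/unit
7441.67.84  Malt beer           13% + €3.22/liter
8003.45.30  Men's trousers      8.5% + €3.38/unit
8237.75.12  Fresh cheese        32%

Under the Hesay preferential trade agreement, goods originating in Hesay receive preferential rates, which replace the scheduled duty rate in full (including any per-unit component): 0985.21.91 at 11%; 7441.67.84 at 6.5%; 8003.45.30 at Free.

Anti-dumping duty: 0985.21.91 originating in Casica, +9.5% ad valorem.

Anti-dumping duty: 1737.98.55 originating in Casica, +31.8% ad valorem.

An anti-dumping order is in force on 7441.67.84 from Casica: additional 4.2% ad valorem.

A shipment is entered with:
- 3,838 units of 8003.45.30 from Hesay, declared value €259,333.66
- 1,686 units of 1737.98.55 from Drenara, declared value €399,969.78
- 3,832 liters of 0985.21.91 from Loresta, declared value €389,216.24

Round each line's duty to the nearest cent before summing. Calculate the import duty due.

Line 1 (8003.45.30, Hesay, 3,838 units, €259,333.66):
Base rate for 8003.45.30 is 8.5% + €3.38/unit.
Origin Hesay qualifies under the Hesoria–Hesay agreement and 8003.45.30 is covered: preferential rate Free applies instead.
Duty = €259,333.66 × 0% = €0.00.
Line 2 (1737.98.55, Drenara, 1,686 units, €399,969.78):
Base rate for 1737.98.55 is 0.5% + €1.67/unit.
The additional-duty order on 1737.98.55 targets Casica, not Drenara; it does not apply.
Duty = €399,969.78 × 0.5% + 1,686 × €1.67 = €4,815.47.
Line 3 (0985.21.91, Loresta, 3,832 liters, €389,216.24):
Base rate for 0985.21.91 is 19% + €3.89/liter.
0985.21.91 has an FTA preferential rate, but origin Loresta is not Hesay; base rate stands.
The additional-duty order on 0985.21.91 targets Casica, not Loresta; it does not apply.
Duty = €389,216.24 × 19% + 3,832 × €3.89 = €88,857.57.
Total = €0.00 + €4,815.47 + €88,857.57 = €93,673.04.

€93,673.04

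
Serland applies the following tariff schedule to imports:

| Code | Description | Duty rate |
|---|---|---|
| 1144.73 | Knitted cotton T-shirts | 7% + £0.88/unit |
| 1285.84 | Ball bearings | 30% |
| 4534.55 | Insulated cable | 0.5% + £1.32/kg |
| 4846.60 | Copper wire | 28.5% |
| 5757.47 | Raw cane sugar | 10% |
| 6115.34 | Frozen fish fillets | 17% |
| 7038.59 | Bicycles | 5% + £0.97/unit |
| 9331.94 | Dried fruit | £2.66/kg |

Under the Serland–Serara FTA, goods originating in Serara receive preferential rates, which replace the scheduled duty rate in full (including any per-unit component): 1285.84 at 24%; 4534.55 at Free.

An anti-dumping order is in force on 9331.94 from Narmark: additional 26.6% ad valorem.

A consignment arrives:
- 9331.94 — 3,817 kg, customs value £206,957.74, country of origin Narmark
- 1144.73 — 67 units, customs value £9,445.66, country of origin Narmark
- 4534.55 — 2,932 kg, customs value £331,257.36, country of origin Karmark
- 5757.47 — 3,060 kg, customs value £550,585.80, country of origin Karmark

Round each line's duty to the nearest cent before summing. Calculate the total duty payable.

£126,509.25

Line 1 (9331.94, Narmark, 3,817 kg, £206,957.74):
Base rate for 9331.94 is £2.66/kg.
Additional duty on 9331.94 from Narmark: +26.6% ad valorem. Applied ad valorem rate = 26.6%.
Duty = £206,957.74 × 26.6% + 3,817 × £2.66 = £65,203.98.
Line 2 (1144.73, Narmark, 67 units, £9,445.66):
Base rate for 1144.73 is 7% + £0.88/unit.
Duty = £9,445.66 × 7% + 67 × £0.88 = £720.16.
Line 3 (4534.55, Karmark, 2,932 kg, £331,257.36):
Base rate for 4534.55 is 0.5% + £1.32/kg.
4534.55 has an FTA preferential rate, but origin Karmark is not Serara; base rate stands.
Duty = £331,257.36 × 0.5% + 2,932 × £1.32 = £5,526.53.
Line 4 (5757.47, Karmark, 3,060 kg, £550,585.80):
Base rate for 5757.47 is 10%.
Duty = £550,585.80 × 10% = £55,058.58.
Total = £65,203.98 + £720.16 + £5,526.53 + £55,058.58 = £126,509.25.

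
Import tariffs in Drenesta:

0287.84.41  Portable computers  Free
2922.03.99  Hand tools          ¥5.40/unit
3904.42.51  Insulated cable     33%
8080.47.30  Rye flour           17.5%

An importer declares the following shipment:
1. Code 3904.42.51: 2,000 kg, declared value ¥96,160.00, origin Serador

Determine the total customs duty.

Line 1 (3904.42.51, Serador, 2,000 kg, ¥96,160.00):
Base rate for 3904.42.51 is 33%.
Duty = ¥96,160.00 × 33% = ¥31,732.80.

¥31,732.80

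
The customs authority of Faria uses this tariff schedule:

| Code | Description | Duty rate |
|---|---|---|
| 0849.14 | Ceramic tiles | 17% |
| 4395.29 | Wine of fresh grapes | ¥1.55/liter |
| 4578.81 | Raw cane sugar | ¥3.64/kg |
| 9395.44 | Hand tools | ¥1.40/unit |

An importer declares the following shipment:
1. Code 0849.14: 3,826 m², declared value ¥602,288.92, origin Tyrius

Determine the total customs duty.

Line 1 (0849.14, Tyrius, 3,826 m², ¥602,288.92):
Base rate for 0849.14 is 17%.
Duty = ¥602,288.92 × 17% = ¥102,389.12.

¥102,389.12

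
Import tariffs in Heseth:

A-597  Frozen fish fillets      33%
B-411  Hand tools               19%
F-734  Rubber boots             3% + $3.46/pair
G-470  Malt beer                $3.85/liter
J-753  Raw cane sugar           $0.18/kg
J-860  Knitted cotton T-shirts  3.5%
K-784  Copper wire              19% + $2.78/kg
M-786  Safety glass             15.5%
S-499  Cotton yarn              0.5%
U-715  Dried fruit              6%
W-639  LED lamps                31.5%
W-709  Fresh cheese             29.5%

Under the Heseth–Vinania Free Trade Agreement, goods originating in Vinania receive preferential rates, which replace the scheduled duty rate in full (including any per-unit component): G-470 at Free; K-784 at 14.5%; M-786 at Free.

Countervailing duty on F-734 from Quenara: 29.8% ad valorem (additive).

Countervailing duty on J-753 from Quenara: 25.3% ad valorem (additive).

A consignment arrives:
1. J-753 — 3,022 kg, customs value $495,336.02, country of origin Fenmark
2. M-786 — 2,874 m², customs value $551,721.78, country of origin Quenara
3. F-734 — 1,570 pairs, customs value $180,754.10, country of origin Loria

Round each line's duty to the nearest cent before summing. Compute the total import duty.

$96,915.66

Line 1 (J-753, Fenmark, 3,022 kg, $495,336.02):
Base rate for J-753 is $0.18/kg.
The additional-duty order on J-753 targets Quenara, not Fenmark; it does not apply.
Duty = 3,022 × $0.18 = $543.96.
Line 2 (M-786, Quenara, 2,874 m², $551,721.78):
Base rate for M-786 is 15.5%.
M-786 has an FTA preferential rate, but origin Quenara is not Vinania; base rate stands.
Duty = $551,721.78 × 15.5% = $85,516.88.
Line 3 (F-734, Loria, 1,570 pairs, $180,754.10):
Base rate for F-734 is 3% + $3.46/pair.
The additional-duty order on F-734 targets Quenara, not Loria; it does not apply.
Duty = $180,754.10 × 3% + 1,570 × $3.46 = $10,854.82.
Total = $543.96 + $85,516.88 + $10,854.82 = $96,915.66.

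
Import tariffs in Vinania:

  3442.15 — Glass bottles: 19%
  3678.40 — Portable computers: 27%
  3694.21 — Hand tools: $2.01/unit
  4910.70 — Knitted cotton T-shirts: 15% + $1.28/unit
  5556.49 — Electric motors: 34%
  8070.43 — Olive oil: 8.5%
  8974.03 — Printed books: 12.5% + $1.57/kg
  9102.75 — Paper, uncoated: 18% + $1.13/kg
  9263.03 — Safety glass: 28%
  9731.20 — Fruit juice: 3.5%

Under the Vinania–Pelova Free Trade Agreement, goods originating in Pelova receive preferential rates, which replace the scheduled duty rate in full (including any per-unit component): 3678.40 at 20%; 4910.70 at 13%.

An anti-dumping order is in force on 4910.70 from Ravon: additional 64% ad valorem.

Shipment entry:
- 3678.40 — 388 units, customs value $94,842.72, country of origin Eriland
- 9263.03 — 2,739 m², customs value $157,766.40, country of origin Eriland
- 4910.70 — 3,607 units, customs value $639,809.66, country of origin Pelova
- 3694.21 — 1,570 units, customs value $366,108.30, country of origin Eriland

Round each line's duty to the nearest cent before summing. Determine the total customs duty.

Line 1 (3678.40, Eriland, 388 units, $94,842.72):
Base rate for 3678.40 is 27%.
3678.40 has an FTA preferential rate, but origin Eriland is not Pelova; base rate stands.
Duty = $94,842.72 × 27% = $25,607.53.
Line 2 (9263.03, Eriland, 2,739 m², $157,766.40):
Base rate for 9263.03 is 28%.
Duty = $157,766.40 × 28% = $44,174.59.
Line 3 (4910.70, Pelova, 3,607 units, $639,809.66):
Base rate for 4910.70 is 15% + $1.28/unit.
Origin Pelova qualifies under the Vinania–Pelova agreement and 4910.70 is covered: preferential rate 13% applies instead.
The additional-duty order on 4910.70 targets Ravon, not Pelova; it does not apply.
Duty = $639,809.66 × 13% = $83,175.26.
Line 4 (3694.21, Eriland, 1,570 units, $366,108.30):
Base rate for 3694.21 is $2.01/unit.
Duty = 1,570 × $2.01 = $3,155.70.
Total = $25,607.53 + $44,174.59 + $83,175.26 + $3,155.70 = $156,113.08.

$156,113.08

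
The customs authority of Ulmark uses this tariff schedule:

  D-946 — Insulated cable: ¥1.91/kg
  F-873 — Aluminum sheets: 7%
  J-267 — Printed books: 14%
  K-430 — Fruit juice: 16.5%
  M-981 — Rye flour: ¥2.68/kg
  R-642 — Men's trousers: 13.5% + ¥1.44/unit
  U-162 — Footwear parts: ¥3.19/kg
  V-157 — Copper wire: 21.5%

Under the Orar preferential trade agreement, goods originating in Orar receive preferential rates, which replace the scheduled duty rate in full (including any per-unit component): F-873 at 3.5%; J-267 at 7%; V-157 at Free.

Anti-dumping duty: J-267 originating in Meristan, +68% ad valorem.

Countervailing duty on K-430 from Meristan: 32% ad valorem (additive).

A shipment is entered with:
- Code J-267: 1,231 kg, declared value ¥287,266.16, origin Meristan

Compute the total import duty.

¥235,558.25

Line 1 (J-267, Meristan, 1,231 kg, ¥287,266.16):
Base rate for J-267 is 14%.
J-267 has an FTA preferential rate, but origin Meristan is not Orar; base rate stands.
Additional duty on J-267 from Meristan: +68%. Applied ad valorem rate: 14% + 68% = 82%.
Duty = ¥287,266.16 × 82% = ¥235,558.25.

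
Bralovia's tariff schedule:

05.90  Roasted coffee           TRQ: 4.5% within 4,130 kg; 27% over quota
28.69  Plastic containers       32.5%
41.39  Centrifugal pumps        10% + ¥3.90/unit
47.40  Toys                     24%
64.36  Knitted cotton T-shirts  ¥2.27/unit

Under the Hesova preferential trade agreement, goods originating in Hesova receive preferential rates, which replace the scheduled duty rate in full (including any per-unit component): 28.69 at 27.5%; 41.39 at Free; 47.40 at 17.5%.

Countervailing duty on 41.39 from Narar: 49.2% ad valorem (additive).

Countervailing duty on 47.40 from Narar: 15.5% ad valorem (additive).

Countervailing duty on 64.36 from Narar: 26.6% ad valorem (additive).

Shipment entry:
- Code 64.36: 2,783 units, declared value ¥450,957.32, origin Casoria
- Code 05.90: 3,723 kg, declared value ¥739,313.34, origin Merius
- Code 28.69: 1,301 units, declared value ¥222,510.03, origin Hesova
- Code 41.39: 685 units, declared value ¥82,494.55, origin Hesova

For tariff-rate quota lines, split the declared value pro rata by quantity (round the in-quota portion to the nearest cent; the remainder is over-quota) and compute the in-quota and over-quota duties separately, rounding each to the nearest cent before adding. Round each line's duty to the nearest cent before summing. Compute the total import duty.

¥100,776.77

Line 1 (64.36, Casoria, 2,783 units, ¥450,957.32):
Base rate for 64.36 is ¥2.27/unit.
The additional-duty order on 64.36 targets Narar, not Casoria; it does not apply.
Duty = 2,783 × ¥2.27 = ¥6,317.41.
Line 2 (05.90, Merius, 3,723 kg, ¥739,313.34):
Code 05.90 is under a tariff-rate quota (threshold 4,130 kg). Quantity 3,723 kg is within the quota, so the in-quota rate 4.5% applies to the full value.
Duty = ¥739,313.34 × 4.5% = ¥33,269.10.
Line 3 (28.69, Hesova, 1,301 units, ¥222,510.03):
Base rate for 28.69 is 32.5%.
Origin Hesova qualifies under the Bralovia–Hesova agreement and 28.69 is covered: preferential rate 27.5% applies instead.
Duty = ¥222,510.03 × 27.5% = ¥61,190.26.
Line 4 (41.39, Hesova, 685 units, ¥82,494.55):
Base rate for 41.39 is 10% + ¥3.90/unit.
Origin Hesova qualifies under the Bralovia–Hesova agreement and 41.39 is covered: preferential rate Free applies instead.
The additional-duty order on 41.39 targets Narar, not Hesova; it does not apply.
Duty = ¥82,494.55 × 0% = ¥0.00.
Total = ¥6,317.41 + ¥33,269.10 + ¥61,190.26 + ¥0.00 = ¥100,776.77.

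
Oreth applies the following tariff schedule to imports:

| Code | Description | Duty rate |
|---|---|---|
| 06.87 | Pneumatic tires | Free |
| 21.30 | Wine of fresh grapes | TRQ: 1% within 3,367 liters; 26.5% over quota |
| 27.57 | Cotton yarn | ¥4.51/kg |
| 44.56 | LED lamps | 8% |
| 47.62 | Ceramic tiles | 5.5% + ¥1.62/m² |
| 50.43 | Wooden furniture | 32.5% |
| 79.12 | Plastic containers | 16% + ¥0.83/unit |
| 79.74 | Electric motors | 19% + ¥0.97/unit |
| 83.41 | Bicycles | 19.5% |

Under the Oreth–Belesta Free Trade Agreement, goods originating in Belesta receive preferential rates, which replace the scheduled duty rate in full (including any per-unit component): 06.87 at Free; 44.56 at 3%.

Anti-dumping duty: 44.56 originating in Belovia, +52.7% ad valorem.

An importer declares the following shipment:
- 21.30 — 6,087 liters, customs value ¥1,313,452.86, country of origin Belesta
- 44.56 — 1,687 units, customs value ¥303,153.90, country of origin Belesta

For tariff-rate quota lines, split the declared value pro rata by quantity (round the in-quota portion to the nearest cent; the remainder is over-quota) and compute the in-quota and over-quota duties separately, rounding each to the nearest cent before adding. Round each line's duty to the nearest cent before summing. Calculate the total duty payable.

¥171,894.15

Line 1 (21.30, Belesta, 6,087 liters, ¥1,313,452.86):
Code 21.30 is under a tariff-rate quota (threshold 3,367 liters). In-quota: 3,367 liters at 1%; over-quota: 2,720 liters at 26.5%.
Pro-rata value split: in-quota = ¥1,313,452.86 × 3,367/6,087 = ¥726,531.26; over-quota = ¥1,313,452.86 − ¥726,531.26 = ¥586,921.60.
In-quota duty = ¥726,531.26 × 1% = ¥7,265.31. Over-quota duty = ¥586,921.60 × 26.5% = ¥155,534.22.
Line duty = ¥7,265.31 + ¥155,534.22 = ¥162,799.53.
Line 2 (44.56, Belesta, 1,687 units, ¥303,153.90):
Base rate for 44.56 is 8%.
Origin Belesta qualifies under the Oreth–Belesta agreement and 44.56 is covered: preferential rate 3% applies instead.
The additional-duty order on 44.56 targets Belovia, not Belesta; it does not apply.
Duty = ¥303,153.90 × 3% = ¥9,094.62.
Total = ¥162,799.53 + ¥9,094.62 = ¥171,894.15.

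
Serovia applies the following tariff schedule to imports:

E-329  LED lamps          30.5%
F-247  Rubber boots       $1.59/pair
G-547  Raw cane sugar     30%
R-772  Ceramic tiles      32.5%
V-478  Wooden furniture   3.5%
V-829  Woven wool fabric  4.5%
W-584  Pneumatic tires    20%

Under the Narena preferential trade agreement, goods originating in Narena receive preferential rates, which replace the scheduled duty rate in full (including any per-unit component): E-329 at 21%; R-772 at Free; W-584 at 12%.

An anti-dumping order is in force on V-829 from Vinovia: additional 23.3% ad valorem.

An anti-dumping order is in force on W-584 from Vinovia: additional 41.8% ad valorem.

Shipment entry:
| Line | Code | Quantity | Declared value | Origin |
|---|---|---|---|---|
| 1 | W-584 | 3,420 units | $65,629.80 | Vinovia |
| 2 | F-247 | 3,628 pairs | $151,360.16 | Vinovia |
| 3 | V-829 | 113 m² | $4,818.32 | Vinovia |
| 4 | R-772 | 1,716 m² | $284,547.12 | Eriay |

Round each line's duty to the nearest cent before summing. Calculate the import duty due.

$140,145.04

Line 1 (W-584, Vinovia, 3,420 units, $65,629.80):
Base rate for W-584 is 20%.
W-584 has an FTA preferential rate, but origin Vinovia is not Narena; base rate stands.
Additional duty on W-584 from Vinovia: +41.8%. Applied ad valorem rate: 20% + 41.8% = 61.8%.
Duty = $65,629.80 × 61.8% = $40,559.22.
Line 2 (F-247, Vinovia, 3,628 pairs, $151,360.16):
Base rate for F-247 is $1.59/pair.
Duty = 3,628 × $1.59 = $5,768.52.
Line 3 (V-829, Vinovia, 113 m², $4,818.32):
Base rate for V-829 is 4.5%.
Additional duty on V-829 from Vinovia: +23.3%. Applied ad valorem rate: 4.5% + 23.3% = 27.8%.
Duty = $4,818.32 × 27.8% = $1,339.49.
Line 4 (R-772, Eriay, 1,716 m², $284,547.12):
Base rate for R-772 is 32.5%.
R-772 has an FTA preferential rate, but origin Eriay is not Narena; base rate stands.
Duty = $284,547.12 × 32.5% = $92,477.81.
Total = $40,559.22 + $5,768.52 + $1,339.49 + $92,477.81 = $140,145.04.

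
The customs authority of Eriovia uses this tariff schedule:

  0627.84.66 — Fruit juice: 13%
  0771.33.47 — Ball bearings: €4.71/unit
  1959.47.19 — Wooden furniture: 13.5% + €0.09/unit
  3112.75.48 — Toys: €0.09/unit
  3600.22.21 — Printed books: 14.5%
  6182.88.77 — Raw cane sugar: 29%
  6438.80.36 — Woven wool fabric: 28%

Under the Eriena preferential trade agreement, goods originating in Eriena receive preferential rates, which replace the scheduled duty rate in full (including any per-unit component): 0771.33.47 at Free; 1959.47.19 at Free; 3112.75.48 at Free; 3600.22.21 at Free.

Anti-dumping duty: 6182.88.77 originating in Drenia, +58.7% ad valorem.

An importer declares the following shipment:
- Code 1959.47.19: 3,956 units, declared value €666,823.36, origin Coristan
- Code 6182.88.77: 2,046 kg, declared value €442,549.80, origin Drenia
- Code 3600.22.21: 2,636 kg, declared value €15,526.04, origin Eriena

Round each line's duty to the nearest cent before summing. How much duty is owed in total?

€478,493.36

Line 1 (1959.47.19, Coristan, 3,956 units, €666,823.36):
Base rate for 1959.47.19 is 13.5% + €0.09/unit.
1959.47.19 has an FTA preferential rate, but origin Coristan is not Eriena; base rate stands.
Duty = €666,823.36 × 13.5% + 3,956 × €0.09 = €90,377.19.
Line 2 (6182.88.77, Drenia, 2,046 kg, €442,549.80):
Base rate for 6182.88.77 is 29%.
Additional duty on 6182.88.77 from Drenia: +58.7%. Applied ad valorem rate: 29% + 58.7% = 87.7%.
Duty = €442,549.80 × 87.7% = €388,116.17.
Line 3 (3600.22.21, Eriena, 2,636 kg, €15,526.04):
Base rate for 3600.22.21 is 14.5%.
Origin Eriena qualifies under the Eriovia–Eriena agreement and 3600.22.21 is covered: preferential rate Free applies instead.
Duty = €15,526.04 × 0% = €0.00.
Total = €90,377.19 + €388,116.17 + €0.00 = €478,493.36.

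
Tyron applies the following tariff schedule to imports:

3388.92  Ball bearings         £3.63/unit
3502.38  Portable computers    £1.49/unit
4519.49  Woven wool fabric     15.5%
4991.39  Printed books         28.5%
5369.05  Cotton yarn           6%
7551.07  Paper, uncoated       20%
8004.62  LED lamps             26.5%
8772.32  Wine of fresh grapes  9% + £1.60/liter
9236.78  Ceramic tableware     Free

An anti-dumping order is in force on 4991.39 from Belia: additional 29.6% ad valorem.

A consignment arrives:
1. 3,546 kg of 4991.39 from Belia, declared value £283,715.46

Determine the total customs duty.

Line 1 (4991.39, Belia, 3,546 kg, £283,715.46):
Base rate for 4991.39 is 28.5%.
Additional duty on 4991.39 from Belia: +29.6%. Applied ad valorem rate: 28.5% + 29.6% = 58.1%.
Duty = £283,715.46 × 58.1% = £164,838.68.

£164,838.68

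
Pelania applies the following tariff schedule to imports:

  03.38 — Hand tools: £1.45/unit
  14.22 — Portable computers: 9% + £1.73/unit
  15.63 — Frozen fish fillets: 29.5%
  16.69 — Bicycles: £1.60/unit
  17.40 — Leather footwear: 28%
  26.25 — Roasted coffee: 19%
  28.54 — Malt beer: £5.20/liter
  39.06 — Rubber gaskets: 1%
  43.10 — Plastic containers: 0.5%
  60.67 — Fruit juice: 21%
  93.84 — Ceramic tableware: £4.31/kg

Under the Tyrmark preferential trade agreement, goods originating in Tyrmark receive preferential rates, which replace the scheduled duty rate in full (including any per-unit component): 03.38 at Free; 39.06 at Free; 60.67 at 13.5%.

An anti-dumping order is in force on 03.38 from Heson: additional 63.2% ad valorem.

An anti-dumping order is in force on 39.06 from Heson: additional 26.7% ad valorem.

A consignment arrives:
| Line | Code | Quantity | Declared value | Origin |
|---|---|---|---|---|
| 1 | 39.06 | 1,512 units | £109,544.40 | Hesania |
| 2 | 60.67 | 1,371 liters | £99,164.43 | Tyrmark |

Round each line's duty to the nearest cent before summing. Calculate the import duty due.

£14,482.64

Line 1 (39.06, Hesania, 1,512 units, £109,544.40):
Base rate for 39.06 is 1%.
39.06 has an FTA preferential rate, but origin Hesania is not Tyrmark; base rate stands.
The additional-duty order on 39.06 targets Heson, not Hesania; it does not apply.
Duty = £109,544.40 × 1% = £1,095.44.
Line 2 (60.67, Tyrmark, 1,371 liters, £99,164.43):
Base rate for 60.67 is 21%.
Origin Tyrmark qualifies under the Pelania–Tyrmark agreement and 60.67 is covered: preferential rate 13.5% applies instead.
Duty = £99,164.43 × 13.5% = £13,387.20.
Total = £1,095.44 + £13,387.20 = £14,482.64.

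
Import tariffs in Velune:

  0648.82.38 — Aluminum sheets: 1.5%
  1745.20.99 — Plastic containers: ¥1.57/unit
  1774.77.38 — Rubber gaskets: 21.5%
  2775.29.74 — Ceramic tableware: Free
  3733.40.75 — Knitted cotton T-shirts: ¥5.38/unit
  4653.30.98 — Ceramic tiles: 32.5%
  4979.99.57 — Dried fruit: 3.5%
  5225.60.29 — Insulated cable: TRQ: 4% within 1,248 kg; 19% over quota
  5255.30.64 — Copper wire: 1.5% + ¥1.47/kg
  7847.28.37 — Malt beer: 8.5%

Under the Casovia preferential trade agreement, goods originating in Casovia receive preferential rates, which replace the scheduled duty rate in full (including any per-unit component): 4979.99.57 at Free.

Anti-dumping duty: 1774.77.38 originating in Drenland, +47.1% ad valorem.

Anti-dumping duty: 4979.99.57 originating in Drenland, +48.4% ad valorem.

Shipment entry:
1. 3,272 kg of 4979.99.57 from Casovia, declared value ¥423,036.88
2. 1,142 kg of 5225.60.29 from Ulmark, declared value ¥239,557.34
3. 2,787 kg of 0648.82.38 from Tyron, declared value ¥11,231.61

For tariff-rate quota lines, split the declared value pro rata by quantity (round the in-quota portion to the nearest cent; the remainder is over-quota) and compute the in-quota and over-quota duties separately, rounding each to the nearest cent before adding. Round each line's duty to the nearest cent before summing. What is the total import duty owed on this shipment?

¥9,750.76

Line 1 (4979.99.57, Casovia, 3,272 kg, ¥423,036.88):
Base rate for 4979.99.57 is 3.5%.
Origin Casovia qualifies under the Velune–Casovia agreement and 4979.99.57 is covered: preferential rate Free applies instead.
The additional-duty order on 4979.99.57 targets Drenland, not Casovia; it does not apply.
Duty = ¥423,036.88 × 0% = ¥0.00.
Line 2 (5225.60.29, Ulmark, 1,142 kg, ¥239,557.34):
Code 5225.60.29 is under a tariff-rate quota (threshold 1,248 kg). Quantity 1,142 kg is within the quota, so the in-quota rate 4% applies to the full value.
Duty = ¥239,557.34 × 4% = ¥9,582.29.
Line 3 (0648.82.38, Tyron, 2,787 kg, ¥11,231.61):
Base rate for 0648.82.38 is 1.5%.
Duty = ¥11,231.61 × 1.5% = ¥168.47.
Total = ¥0.00 + ¥9,582.29 + ¥168.47 = ¥9,750.76.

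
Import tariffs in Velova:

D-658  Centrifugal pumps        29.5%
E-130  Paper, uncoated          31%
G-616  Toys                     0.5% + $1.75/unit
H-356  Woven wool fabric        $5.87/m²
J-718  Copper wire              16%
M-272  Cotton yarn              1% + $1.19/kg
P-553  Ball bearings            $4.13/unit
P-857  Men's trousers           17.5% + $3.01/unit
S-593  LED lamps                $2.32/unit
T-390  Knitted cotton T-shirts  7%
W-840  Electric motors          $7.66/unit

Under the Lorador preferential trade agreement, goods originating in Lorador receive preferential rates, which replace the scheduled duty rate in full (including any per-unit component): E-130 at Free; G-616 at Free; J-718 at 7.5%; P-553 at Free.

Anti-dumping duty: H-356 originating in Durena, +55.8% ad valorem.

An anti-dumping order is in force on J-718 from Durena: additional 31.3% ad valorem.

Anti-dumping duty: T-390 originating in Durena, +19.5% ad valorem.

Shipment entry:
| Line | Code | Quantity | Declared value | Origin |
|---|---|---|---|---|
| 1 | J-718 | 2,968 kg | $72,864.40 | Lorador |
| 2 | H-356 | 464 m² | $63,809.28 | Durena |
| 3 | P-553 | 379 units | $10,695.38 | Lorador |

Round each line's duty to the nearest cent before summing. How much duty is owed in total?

$43,794.09

Line 1 (J-718, Lorador, 2,968 kg, $72,864.40):
Base rate for J-718 is 16%.
Origin Lorador qualifies under the Velova–Lorador agreement and J-718 is covered: preferential rate 7.5% applies instead.
The additional-duty order on J-718 targets Durena, not Lorador; it does not apply.
Duty = $72,864.40 × 7.5% = $5,464.83.
Line 2 (H-356, Durena, 464 m², $63,809.28):
Base rate for H-356 is $5.87/m².
Additional duty on H-356 from Durena: +55.8% ad valorem. Applied ad valorem rate = 55.8%.
Duty = $63,809.28 × 55.8% + 464 × $5.87 = $38,329.26.
Line 3 (P-553, Lorador, 379 units, $10,695.38):
Base rate for P-553 is $4.13/unit.
Origin Lorador qualifies under the Velova–Lorador agreement and P-553 is covered: preferential rate Free applies instead.
Duty = $10,695.38 × 0% = $0.00.
Total = $5,464.83 + $38,329.26 + $0.00 = $43,794.09.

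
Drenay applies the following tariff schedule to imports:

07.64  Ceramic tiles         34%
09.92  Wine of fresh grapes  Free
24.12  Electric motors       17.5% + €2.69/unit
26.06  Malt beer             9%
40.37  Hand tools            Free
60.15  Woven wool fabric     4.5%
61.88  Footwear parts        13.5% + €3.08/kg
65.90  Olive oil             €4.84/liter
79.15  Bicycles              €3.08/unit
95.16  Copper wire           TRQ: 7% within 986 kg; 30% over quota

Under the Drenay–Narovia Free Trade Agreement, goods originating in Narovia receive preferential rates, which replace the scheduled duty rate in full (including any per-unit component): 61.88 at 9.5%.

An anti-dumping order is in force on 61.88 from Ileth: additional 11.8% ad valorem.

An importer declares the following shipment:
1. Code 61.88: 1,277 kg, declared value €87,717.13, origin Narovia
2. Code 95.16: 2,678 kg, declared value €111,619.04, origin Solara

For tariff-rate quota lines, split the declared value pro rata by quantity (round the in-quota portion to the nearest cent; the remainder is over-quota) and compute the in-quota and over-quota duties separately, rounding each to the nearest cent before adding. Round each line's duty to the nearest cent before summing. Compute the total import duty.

€32,366.65

Line 1 (61.88, Narovia, 1,277 kg, €87,717.13):
Base rate for 61.88 is 13.5% + €3.08/kg.
Origin Narovia qualifies under the Drenay–Narovia agreement and 61.88 is covered: preferential rate 9.5% applies instead.
The additional-duty order on 61.88 targets Ileth, not Narovia; it does not apply.
Duty = €87,717.13 × 9.5% = €8,333.13.
Line 2 (95.16, Solara, 2,678 kg, €111,619.04):
Code 95.16 is under a tariff-rate quota (threshold 986 kg). In-quota: 986 kg at 7%; over-quota: 1,692 kg at 30%.
Pro-rata value split: in-quota = €111,619.04 × 986/2,678 = €41,096.48; over-quota = €111,619.04 − €41,096.48 = €70,522.56.
In-quota duty = €41,096.48 × 7% = €2,876.75. Over-quota duty = €70,522.56 × 30% = €21,156.77.
Line duty = €2,876.75 + €21,156.77 = €24,033.52.
Total = €8,333.13 + €24,033.52 = €32,366.65.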